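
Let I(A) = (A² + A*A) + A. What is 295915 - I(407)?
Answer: -35790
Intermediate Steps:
I(A) = A + 2*A² (I(A) = (A² + A²) + A = 2*A² + A = A + 2*A²)
295915 - I(407) = 295915 - 407*(1 + 2*407) = 295915 - 407*(1 + 814) = 295915 - 407*815 = 295915 - 1*331705 = 295915 - 331705 = -35790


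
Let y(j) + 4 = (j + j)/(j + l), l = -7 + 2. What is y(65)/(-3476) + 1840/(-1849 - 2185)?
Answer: -1742303/3824232 ≈ -0.45560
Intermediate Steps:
l = -5
y(j) = -4 + 2*j/(-5 + j) (y(j) = -4 + (j + j)/(j - 5) = -4 + (2*j)/(-5 + j) = -4 + 2*j/(-5 + j))
y(65)/(-3476) + 1840/(-1849 - 2185) = (2*(10 - 1*65)/(-5 + 65))/(-3476) + 1840/(-1849 - 2185) = (2*(10 - 65)/60)*(-1/3476) + 1840/(-4034) = (2*(1/60)*(-55))*(-1/3476) + 1840*(-1/4034) = -11/6*(-1/3476) - 920/2017 = 1/1896 - 920/2017 = -1742303/3824232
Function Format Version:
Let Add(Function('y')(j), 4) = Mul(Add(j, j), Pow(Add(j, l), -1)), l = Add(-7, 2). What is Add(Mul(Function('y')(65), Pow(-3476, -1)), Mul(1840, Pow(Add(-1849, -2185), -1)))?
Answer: Rational(-1742303, 3824232) ≈ -0.45560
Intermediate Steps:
l = -5
Function('y')(j) = Add(-4, Mul(2, j, Pow(Add(-5, j), -1))) (Function('y')(j) = Add(-4, Mul(Add(j, j), Pow(Add(j, -5), -1))) = Add(-4, Mul(Mul(2, j), Pow(Add(-5, j), -1))) = Add(-4, Mul(2, j, Pow(Add(-5, j), -1))))
Add(Mul(Function('y')(65), Pow(-3476, -1)), Mul(1840, Pow(Add(-1849, -2185), -1))) = Add(Mul(Mul(2, Pow(Add(-5, 65), -1), Add(10, Mul(-1, 65))), Pow(-3476, -1)), Mul(1840, Pow(Add(-1849, -2185), -1))) = Add(Mul(Mul(2, Pow(60, -1), Add(10, -65)), Rational(-1, 3476)), Mul(1840, Pow(-4034, -1))) = Add(Mul(Mul(2, Rational(1, 60), -55), Rational(-1, 3476)), Mul(1840, Rational(-1, 4034))) = Add(Mul(Rational(-11, 6), Rational(-1, 3476)), Rational(-920, 2017)) = Add(Rational(1, 1896), Rational(-920, 2017)) = Rational(-1742303, 3824232)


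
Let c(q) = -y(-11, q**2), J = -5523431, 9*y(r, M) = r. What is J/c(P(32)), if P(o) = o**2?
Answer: -49710879/11 ≈ -4.5192e+6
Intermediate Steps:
y(r, M) = r/9
c(q) = 11/9 (c(q) = -(-11)/9 = -1*(-11/9) = 11/9)
J/c(P(32)) = -5523431/11/9 = -5523431*9/11 = -49710879/11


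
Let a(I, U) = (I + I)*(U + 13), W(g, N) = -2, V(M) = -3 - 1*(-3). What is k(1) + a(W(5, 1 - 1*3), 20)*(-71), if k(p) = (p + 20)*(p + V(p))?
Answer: 9393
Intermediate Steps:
V(M) = 0 (V(M) = -3 + 3 = 0)
k(p) = p*(20 + p) (k(p) = (p + 20)*(p + 0) = (20 + p)*p = p*(20 + p))
a(I, U) = 2*I*(13 + U) (a(I, U) = (2*I)*(13 + U) = 2*I*(13 + U))
k(1) + a(W(5, 1 - 1*3), 20)*(-71) = 1*(20 + 1) + (2*(-2)*(13 + 20))*(-71) = 1*21 + (2*(-2)*33)*(-71) = 21 - 132*(-71) = 21 + 9372 = 9393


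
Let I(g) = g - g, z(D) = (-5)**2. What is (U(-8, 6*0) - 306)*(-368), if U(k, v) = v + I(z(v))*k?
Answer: 112608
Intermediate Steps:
z(D) = 25
I(g) = 0
U(k, v) = v (U(k, v) = v + 0*k = v + 0 = v)
(U(-8, 6*0) - 306)*(-368) = (6*0 - 306)*(-368) = (0 - 306)*(-368) = -306*(-368) = 112608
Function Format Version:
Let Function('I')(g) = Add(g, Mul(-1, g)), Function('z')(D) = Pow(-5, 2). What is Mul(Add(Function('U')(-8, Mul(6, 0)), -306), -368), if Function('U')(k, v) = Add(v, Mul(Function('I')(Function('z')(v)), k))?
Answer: 112608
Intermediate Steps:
Function('z')(D) = 25
Function('I')(g) = 0
Function('U')(k, v) = v (Function('U')(k, v) = Add(v, Mul(0, k)) = Add(v, 0) = v)
Mul(Add(Function('U')(-8, Mul(6, 0)), -306), -368) = Mul(Add(Mul(6, 0), -306), -368) = Mul(Add(0, -306), -368) = Mul(-306, -368) = 112608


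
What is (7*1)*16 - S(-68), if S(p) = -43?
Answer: 155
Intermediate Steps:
(7*1)*16 - S(-68) = (7*1)*16 - 1*(-43) = 7*16 + 43 = 112 + 43 = 155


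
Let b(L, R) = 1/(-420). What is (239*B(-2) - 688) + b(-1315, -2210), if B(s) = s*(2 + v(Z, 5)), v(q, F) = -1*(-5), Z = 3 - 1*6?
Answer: -1694281/420 ≈ -4034.0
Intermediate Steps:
Z = -3 (Z = 3 - 6 = -3)
v(q, F) = 5
B(s) = 7*s (B(s) = s*(2 + 5) = s*7 = 7*s)
b(L, R) = -1/420
(239*B(-2) - 688) + b(-1315, -2210) = (239*(7*(-2)) - 688) - 1/420 = (239*(-14) - 688) - 1/420 = (-3346 - 688) - 1/420 = -4034 - 1/420 = -1694281/420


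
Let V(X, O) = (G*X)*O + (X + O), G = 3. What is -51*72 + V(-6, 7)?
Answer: -3797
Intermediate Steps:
V(X, O) = O + X + 3*O*X (V(X, O) = (3*X)*O + (X + O) = 3*O*X + (O + X) = O + X + 3*O*X)
-51*72 + V(-6, 7) = -51*72 + (7 - 6 + 3*7*(-6)) = -3672 + (7 - 6 - 126) = -3672 - 125 = -3797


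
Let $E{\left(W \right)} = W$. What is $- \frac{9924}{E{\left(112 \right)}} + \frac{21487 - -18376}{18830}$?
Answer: $- \frac{465317}{5380} \approx -86.49$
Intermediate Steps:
$- \frac{9924}{E{\left(112 \right)}} + \frac{21487 - -18376}{18830} = - \frac{9924}{112} + \frac{21487 - -18376}{18830} = \left(-9924\right) \frac{1}{112} + \left(21487 + 18376\right) \frac{1}{18830} = - \frac{2481}{28} + 39863 \cdot \frac{1}{18830} = - \frac{2481}{28} + \frac{39863}{18830} = - \frac{465317}{5380}$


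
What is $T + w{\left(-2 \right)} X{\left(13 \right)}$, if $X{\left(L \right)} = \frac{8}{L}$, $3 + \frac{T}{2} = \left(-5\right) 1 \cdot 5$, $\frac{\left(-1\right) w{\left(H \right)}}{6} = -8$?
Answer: $- \frac{344}{13} \approx -26.462$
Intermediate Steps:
$w{\left(H \right)} = 48$ ($w{\left(H \right)} = \left(-6\right) \left(-8\right) = 48$)
$T = -56$ ($T = -6 + 2 \left(-5\right) 1 \cdot 5 = -6 + 2 \left(\left(-5\right) 5\right) = -6 + 2 \left(-25\right) = -6 - 50 = -56$)
$T + w{\left(-2 \right)} X{\left(13 \right)} = -56 + 48 \cdot \frac{8}{13} = -56 + \frac{384}{13} = - \frac{344}{13}$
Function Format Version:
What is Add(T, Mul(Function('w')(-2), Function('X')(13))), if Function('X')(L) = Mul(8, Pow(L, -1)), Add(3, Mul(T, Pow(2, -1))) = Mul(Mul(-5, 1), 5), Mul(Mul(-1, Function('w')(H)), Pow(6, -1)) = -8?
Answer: Rational(-344, 13) ≈ -26.462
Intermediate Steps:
Function('w')(H) = 48 (Function('w')(H) = Mul(-6, -8) = 48)
T = -56 (T = Add(-6, Mul(2, Mul(Mul(-5, 1), 5))) = Add(-6, Mul(2, Mul(-5, 5))) = Add(-6, Mul(2, -25)) = Add(-6, -50) = -56)
Add(T, Mul(Function('w')(-2), Function('X')(13))) = Add(-56, Mul(48, Mul(8, Pow(13, -1)))) = Add(-56, Mul(48, Mul(8, Rational(1, 13)))) = Add(-56, Mul(48, Rational(8, 13))) = Add(-56, Rational(384, 13)) = Rational(-344, 13)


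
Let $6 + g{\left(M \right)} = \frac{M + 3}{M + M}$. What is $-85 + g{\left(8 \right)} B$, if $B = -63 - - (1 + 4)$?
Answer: $\frac{1785}{8} \approx 223.13$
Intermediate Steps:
$g{\left(M \right)} = -6 + \frac{3 + M}{2 M}$ ($g{\left(M \right)} = -6 + \frac{M + 3}{M + M} = -6 + \frac{3 + M}{2 M}$)
$B = -58$ ($B = -63 - \left(-1\right) 5 = -63 - -5 = -63 + 5 = -58$)
$-85 + g{\left(8 \right)} B = -85 + \frac{3 - 88}{2 \cdot 8} \left(-58\right) = -85 + \frac{1}{2} \cdot \frac{1}{8} \left(3 - 88\right) \left(-58\right) = -85 + \frac{1}{2} \cdot \frac{1}{8} \left(-85\right) \left(-58\right) = -85 - - \frac{2465}{8} = -85 + \frac{2465}{8} = \frac{1785}{8}$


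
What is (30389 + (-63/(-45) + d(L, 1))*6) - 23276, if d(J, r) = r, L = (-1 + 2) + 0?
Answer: 35637/5 ≈ 7127.4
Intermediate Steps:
L = 1 (L = 1 + 0 = 1)
(30389 + (-63/(-45) + d(L, 1))*6) - 23276 = (30389 + (-63/(-45) + 1)*6) - 23276 = (30389 + (-63*(-1/45) + 1)*6) - 23276 = (30389 + (7/5 + 1)*6) - 23276 = (30389 + (12/5)*6) - 23276 = (30389 + 72/5) - 23276 = 152017/5 - 23276 = 35637/5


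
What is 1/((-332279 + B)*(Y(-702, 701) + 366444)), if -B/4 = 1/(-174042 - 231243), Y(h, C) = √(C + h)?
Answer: -148514256540/18083340311958439903007 + 405285*I/18083340311958439903007 ≈ -8.2128e-12 + 2.2412e-17*I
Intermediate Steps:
B = 4/405285 (B = -4/(-174042 - 231243) = -4/(-405285) = -4*(-1/405285) = 4/405285 ≈ 9.8696e-6)
1/((-332279 + B)*(Y(-702, 701) + 366444)) = 1/((-332279 + 4/405285)*(√(701 - 702) + 366444)) = 1/(-134667694511*(√(-1) + 366444)/405285) = 1/(-134667694511*(I + 366444)/405285) = 1/(-134667694511*(366444 + I)/405285) = 1/(-16449389549129628/135095 - 134667694511*I/405285) = 164255931225*(-16449389549129628/135095 + 134667694511*I/405285)/2435241748869270624986299146294577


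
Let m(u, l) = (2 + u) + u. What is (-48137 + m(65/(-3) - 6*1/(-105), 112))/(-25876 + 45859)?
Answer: -5058713/2098215 ≈ -2.4110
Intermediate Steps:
m(u, l) = 2 + 2*u
(-48137 + m(65/(-3) - 6*1/(-105), 112))/(-25876 + 45859) = (-48137 + (2 + 2*(65/(-3) - 6*1/(-105))))/(-25876 + 45859) = (-48137 + (2 + 2*(65*(-⅓) - 6*(-1/105))))/19983 = (-48137 + (2 + 2*(-65/3 + 2/35)))*(1/19983) = (-48137 + (2 + 2*(-2269/105)))*(1/19983) = (-48137 + (2 - 4538/105))*(1/19983) = (-48137 - 4328/105)*(1/19983) = -5058713/105*1/19983 = -5058713/2098215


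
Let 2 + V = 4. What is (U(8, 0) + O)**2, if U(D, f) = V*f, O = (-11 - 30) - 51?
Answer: 8464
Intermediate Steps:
V = 2 (V = -2 + 4 = 2)
O = -92 (O = -41 - 51 = -92)
U(D, f) = 2*f
(U(8, 0) + O)**2 = (2*0 - 92)**2 = (0 - 92)**2 = (-92)**2 = 8464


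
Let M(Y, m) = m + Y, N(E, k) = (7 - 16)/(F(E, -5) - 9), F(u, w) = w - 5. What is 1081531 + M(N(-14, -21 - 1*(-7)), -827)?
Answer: 20533385/19 ≈ 1.0807e+6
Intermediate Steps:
F(u, w) = -5 + w
N(E, k) = 9/19 (N(E, k) = (7 - 16)/((-5 - 5) - 9) = -9/(-10 - 9) = -9/(-19) = -9*(-1/19) = 9/19)
M(Y, m) = Y + m
1081531 + M(N(-14, -21 - 1*(-7)), -827) = 1081531 + (9/19 - 827) = 1081531 - 15704/19 = 20533385/19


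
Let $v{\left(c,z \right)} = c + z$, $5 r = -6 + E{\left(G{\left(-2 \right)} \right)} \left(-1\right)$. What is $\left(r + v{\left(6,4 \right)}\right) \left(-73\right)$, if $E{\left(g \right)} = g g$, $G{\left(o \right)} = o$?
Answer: $-584$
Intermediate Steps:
$E{\left(g \right)} = g^{2}$
$r = -2$ ($r = \frac{-6 + \left(-2\right)^{2} \left(-1\right)}{5} = \frac{-6 + 4 \left(-1\right)}{5} = \frac{-6 - 4}{5} = \frac{1}{5} \left(-10\right) = -2$)
$\left(r + v{\left(6,4 \right)}\right) \left(-73\right) = \left(-2 + \left(6 + 4\right)\right) \left(-73\right) = \left(-2 + 10\right) \left(-73\right) = 8 \left(-73\right) = -584$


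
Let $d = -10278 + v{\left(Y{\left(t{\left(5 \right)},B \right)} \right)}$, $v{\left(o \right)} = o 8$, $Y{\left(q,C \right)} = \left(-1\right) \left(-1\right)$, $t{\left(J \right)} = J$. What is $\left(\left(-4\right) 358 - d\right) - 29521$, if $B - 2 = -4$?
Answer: $-20683$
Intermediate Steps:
$B = -2$ ($B = 2 - 4 = -2$)
$Y{\left(q,C \right)} = 1$
$v{\left(o \right)} = 8 o$
$d = -10270$ ($d = -10278 + 8 \cdot 1 = -10278 + 8 = -10270$)
$\left(\left(-4\right) 358 - d\right) - 29521 = \left(\left(-4\right) 358 - -10270\right) - 29521 = \left(-1432 + 10270\right) - 29521 = 8838 - 29521 = -20683$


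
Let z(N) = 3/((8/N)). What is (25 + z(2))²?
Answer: 10609/16 ≈ 663.06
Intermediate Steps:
z(N) = 3*N/8 (z(N) = 3*(N/8) = 3*N/8)
(25 + z(2))² = (25 + (3/8)*2)² = (25 + ¾)² = (103/4)² = 10609/16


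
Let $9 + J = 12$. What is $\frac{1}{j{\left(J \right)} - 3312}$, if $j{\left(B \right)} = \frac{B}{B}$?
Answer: $- \frac{1}{3311} \approx -0.00030202$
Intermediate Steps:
$J = 3$ ($J = -9 + 12 = 3$)
$j{\left(B \right)} = 1$
$\frac{1}{j{\left(J \right)} - 3312} = \frac{1}{1 - 3312} = \frac{1}{-3311} = - \frac{1}{3311}$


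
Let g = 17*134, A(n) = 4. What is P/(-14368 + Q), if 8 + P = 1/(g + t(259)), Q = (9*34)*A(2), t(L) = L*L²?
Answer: 139010055/228393522008 ≈ 0.00060864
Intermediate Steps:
t(L) = L³
g = 2278
Q = 1224 (Q = (9*34)*4 = 306*4 = 1224)
P = -139010055/17376257 (P = -8 + 1/(2278 + 259³) = -8 + 1/(2278 + 17373979) = -8 + 1/17376257 = -139010055/17376257 ≈ -8.0000)
P/(-14368 + Q) = -139010055/(17376257*(-14368 + 1224)) = -139010055/17376257/(-13144) = -139010055/17376257*(-1/13144) = 139010055/228393522008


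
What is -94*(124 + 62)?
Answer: -17484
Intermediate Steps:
-94*(124 + 62) = -94*186 = -17484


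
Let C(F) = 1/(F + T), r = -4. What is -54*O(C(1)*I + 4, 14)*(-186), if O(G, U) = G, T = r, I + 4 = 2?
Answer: 46872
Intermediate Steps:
I = -2 (I = -4 + 2 = -2)
T = -4
C(F) = 1/(-4 + F) (C(F) = 1/(F - 4) = 1/(-4 + F))
-54*O(C(1)*I + 4, 14)*(-186) = -54*(-2/(-4 + 1) + 4)*(-186) = -54*(-2/(-3) + 4)*(-186) = -54*(-1/3*(-2) + 4)*(-186) = -54*(2/3 + 4)*(-186) = -54*14/3*(-186) = -252*(-186) = 46872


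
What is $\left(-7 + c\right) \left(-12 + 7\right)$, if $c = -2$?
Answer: $45$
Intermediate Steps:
$\left(-7 + c\right) \left(-12 + 7\right) = \left(-7 - 2\right) \left(-12 + 7\right) = \left(-9\right) \left(-5\right) = 45$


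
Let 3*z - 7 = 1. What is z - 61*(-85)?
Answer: 15563/3 ≈ 5187.7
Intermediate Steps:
z = 8/3 (z = 7/3 + (⅓)*1 = 7/3 + ⅓ = 8/3 ≈ 2.6667)
z - 61*(-85) = 8/3 - 61*(-85) = 8/3 + 5185 = 15563/3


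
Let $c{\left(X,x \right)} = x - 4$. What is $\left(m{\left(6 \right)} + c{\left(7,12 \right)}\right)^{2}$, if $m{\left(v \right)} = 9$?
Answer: $289$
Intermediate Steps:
$c{\left(X,x \right)} = -4 + x$
$\left(m{\left(6 \right)} + c{\left(7,12 \right)}\right)^{2} = \left(9 + \left(-4 + 12\right)\right)^{2} = \left(9 + 8\right)^{2} = 17^{2} = 289$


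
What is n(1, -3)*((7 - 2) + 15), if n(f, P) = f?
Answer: 20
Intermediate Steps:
n(1, -3)*((7 - 2) + 15) = 1*((7 - 2) + 15) = 1*(5 + 15) = 1*20 = 20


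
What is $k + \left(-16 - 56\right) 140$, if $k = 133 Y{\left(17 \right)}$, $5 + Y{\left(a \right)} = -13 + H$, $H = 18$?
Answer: $-10080$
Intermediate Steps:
$Y{\left(a \right)} = 0$ ($Y{\left(a \right)} = -5 + \left(-13 + 18\right) = -5 + 5 = 0$)
$k = 0$ ($k = 133 \cdot 0 = 0$)
$k + \left(-16 - 56\right) 140 = 0 + \left(-16 - 56\right) 140 = 0 - 10080 = -10080$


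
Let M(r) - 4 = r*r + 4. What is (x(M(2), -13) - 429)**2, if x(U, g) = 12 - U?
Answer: 184041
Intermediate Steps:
M(r) = 8 + r**2 (M(r) = 4 + (r*r + 4) = 4 + (r**2 + 4) = 4 + (4 + r**2) = 8 + r**2)
(x(M(2), -13) - 429)**2 = ((12 - (8 + 2**2)) - 429)**2 = ((12 - (8 + 4)) - 429)**2 = ((12 - 1*12) - 429)**2 = ((12 - 12) - 429)**2 = (0 - 429)**2 = (-429)**2 = 184041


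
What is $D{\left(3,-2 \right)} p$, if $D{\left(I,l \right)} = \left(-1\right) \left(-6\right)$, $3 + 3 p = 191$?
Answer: $376$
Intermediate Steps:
$p = \frac{188}{3}$ ($p = -1 + \frac{1}{3} \cdot 191 = -1 + \frac{191}{3} = \frac{188}{3} \approx 62.667$)
$D{\left(I,l \right)} = 6$
$D{\left(3,-2 \right)} p = 6 \cdot \frac{188}{3} = 376$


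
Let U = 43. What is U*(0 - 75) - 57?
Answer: -3282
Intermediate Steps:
U*(0 - 75) - 57 = 43*(0 - 75) - 57 = 43*(-75) - 57 = -3225 - 57 = -3282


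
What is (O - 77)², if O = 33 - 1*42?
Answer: 7396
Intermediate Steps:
O = -9 (O = 33 - 42 = -9)
(O - 77)² = (-9 - 77)² = (-86)² = 7396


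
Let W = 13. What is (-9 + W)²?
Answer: 16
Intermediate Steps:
(-9 + W)² = (-9 + 13)² = 4² = 16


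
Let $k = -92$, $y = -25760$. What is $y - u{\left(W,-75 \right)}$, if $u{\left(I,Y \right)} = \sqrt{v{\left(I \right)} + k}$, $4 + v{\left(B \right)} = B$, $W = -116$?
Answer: $-25760 - 2 i \sqrt{53} \approx -25760.0 - 14.56 i$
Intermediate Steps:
$v{\left(B \right)} = -4 + B$
$u{\left(I,Y \right)} = \sqrt{-96 + I}$ ($u{\left(I,Y \right)} = \sqrt{\left(-4 + I\right) - 92} = \sqrt{-96 + I}$)
$y - u{\left(W,-75 \right)} = -25760 - \sqrt{-96 - 116} = -25760 - \sqrt{-212} = -25760 - 2 i \sqrt{53}$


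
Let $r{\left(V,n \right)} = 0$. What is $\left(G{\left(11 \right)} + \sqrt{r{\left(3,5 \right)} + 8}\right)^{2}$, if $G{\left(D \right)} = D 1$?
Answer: $129 + 44 \sqrt{2} \approx 191.23$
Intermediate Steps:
$G{\left(D \right)} = D$
$\left(G{\left(11 \right)} + \sqrt{r{\left(3,5 \right)} + 8}\right)^{2} = \left(11 + \sqrt{0 + 8}\right)^{2} = \left(11 + \sqrt{8}\right)^{2} = \left(11 + 2 \sqrt{2}\right)^{2}$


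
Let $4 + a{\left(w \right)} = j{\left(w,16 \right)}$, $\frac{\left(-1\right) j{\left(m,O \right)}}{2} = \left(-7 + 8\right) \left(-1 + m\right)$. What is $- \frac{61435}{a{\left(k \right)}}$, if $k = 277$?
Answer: $\frac{61435}{556} \approx 110.49$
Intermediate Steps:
$j{\left(m,O \right)} = 2 - 2 m$ ($j{\left(m,O \right)} = - 2 \left(-7 + 8\right) \left(-1 + m\right) = - 2 \cdot 1 \left(-1 + m\right) = - 2 \left(-1 + m\right) = 2 - 2 m$)
$a{\left(w \right)} = -2 - 2 w$ ($a{\left(w \right)} = -4 - \left(-2 + 2 w\right) = -2 - 2 w$)
$- \frac{61435}{a{\left(k \right)}} = - \frac{61435}{-2 - 554} = - \frac{61435}{-556} = \left(-61435\right) \left(- \frac{1}{556}\right) = \frac{61435}{556}$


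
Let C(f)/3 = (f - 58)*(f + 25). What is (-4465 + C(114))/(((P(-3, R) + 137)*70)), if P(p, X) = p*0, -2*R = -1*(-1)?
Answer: 18887/9590 ≈ 1.9694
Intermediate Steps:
R = -½ (R = -(-1)*(-1)/2 = -½*1 = -½ ≈ -0.50000)
P(p, X) = 0
C(f) = 3*(-58 + f)*(25 + f) (C(f) = 3*((f - 58)*(f + 25)) = 3*((-58 + f)*(25 + f)) = 3*(-58 + f)*(25 + f))
(-4465 + C(114))/(((P(-3, R) + 137)*70)) = (-4465 + (-4350 - 99*114 + 3*114²))/(((0 + 137)*70)) = (-4465 + (-4350 - 11286 + 3*12996))/((137*70)) = (-4465 + (-4350 - 11286 + 38988))/9590 = (-4465 + 23352)*(1/9590) = 18887*(1/9590) = 18887/9590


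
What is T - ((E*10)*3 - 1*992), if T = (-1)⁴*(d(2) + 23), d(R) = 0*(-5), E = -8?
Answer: 1255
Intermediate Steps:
d(R) = 0
T = 23 (T = (-1)⁴*(0 + 23) = 1*23 = 23)
T - ((E*10)*3 - 1*992) = 23 - (-8*10*3 - 1*992) = 23 - (-80*3 - 992) = 23 - (-240 - 992) = 23 - 1*(-1232) = 23 + 1232 = 1255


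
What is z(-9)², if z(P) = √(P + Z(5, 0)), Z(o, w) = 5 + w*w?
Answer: -4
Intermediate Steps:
Z(o, w) = 5 + w²
z(P) = √(5 + P) (z(P) = √(P + (5 + 0²)) = √(P + (5 + 0)) = √(P + 5) = √(5 + P))
z(-9)² = (√(5 - 9))² = (√(-4))² = (2*I)² = -4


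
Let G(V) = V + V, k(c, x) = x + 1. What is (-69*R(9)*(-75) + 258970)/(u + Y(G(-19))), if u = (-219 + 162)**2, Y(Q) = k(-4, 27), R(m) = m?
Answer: 305545/3277 ≈ 93.239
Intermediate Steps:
k(c, x) = 1 + x
G(V) = 2*V
Y(Q) = 28 (Y(Q) = 1 + 27 = 28)
u = 3249 (u = (-57)**2 = 3249)
(-69*R(9)*(-75) + 258970)/(u + Y(G(-19))) = (-69*9*(-75) + 258970)/(3249 + 28) = (-621*(-75) + 258970)/3277 = (46575 + 258970)*(1/3277) = 305545*(1/3277) = 305545/3277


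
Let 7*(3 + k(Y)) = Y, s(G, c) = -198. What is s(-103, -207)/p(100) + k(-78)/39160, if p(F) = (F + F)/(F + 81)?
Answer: -22327119/124600 ≈ -179.19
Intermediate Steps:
k(Y) = -3 + Y/7
p(F) = 2*F/(81 + F) (p(F) = (2*F)/(81 + F) = 2*F/(81 + F))
s(-103, -207)/p(100) + k(-78)/39160 = -198/(2*100/(81 + 100)) + (-3 + (⅐)*(-78))/39160 = -198/(2*100/181) + (-3 - 78/7)*(1/39160) = -198/(2*100*(1/181)) - 99/7*1/39160 = -198/200/181 - 9/24920 = -198*181/200 - 9/24920 = -17919/100 - 9/24920 = -22327119/124600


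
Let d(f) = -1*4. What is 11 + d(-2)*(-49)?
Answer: 207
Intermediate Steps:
d(f) = -4
11 + d(-2)*(-49) = 11 - 4*(-49) = 11 + 196 = 207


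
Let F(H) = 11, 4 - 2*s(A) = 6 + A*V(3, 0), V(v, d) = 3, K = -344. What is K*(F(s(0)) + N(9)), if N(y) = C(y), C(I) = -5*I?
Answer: 11696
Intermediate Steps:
s(A) = -1 - 3*A/2 (s(A) = 2 - (6 + A*3)/2 = 2 - (6 + 3*A)/2 = 2 + (-3 - 3*A/2) = -1 - 3*A/2)
N(y) = -5*y
K*(F(s(0)) + N(9)) = -344*(11 - 5*9) = -344*(11 - 45) = -344*(-34) = 11696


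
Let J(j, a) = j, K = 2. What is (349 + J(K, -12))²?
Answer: 123201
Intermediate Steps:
(349 + J(K, -12))² = (349 + 2)² = 351² = 123201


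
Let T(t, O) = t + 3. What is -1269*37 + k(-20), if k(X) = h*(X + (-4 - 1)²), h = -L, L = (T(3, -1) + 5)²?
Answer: -47558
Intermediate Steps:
T(t, O) = 3 + t
L = 121 (L = ((3 + 3) + 5)² = (6 + 5)² = 11² = 121)
h = -121 (h = -1*121 = -121)
k(X) = -3025 - 121*X (k(X) = -121*(X + (-4 - 1)²) = -121*(X + (-5)²) = -121*(X + 25) = -121*(25 + X) = -3025 - 121*X)
-1269*37 + k(-20) = -1269*37 + (-3025 - 121*(-20)) = -46953 + (-3025 + 2420) = -46953 - 605 = -47558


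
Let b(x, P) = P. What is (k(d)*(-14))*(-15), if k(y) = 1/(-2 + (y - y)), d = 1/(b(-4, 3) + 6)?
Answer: -105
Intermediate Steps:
d = ⅑ (d = 1/(3 + 6) = 1/9 = ⅑ ≈ 0.11111)
k(y) = -½ (k(y) = 1/(-2 + 0) = 1/(-2) = -½)
(k(d)*(-14))*(-15) = -½*(-14)*(-15) = 7*(-15) = -105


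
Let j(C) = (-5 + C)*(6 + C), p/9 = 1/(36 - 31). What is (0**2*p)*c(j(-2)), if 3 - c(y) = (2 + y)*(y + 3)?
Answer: 0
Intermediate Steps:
p = 9/5 (p = 9/(36 - 31) = 9/5 ≈ 1.8000)
c(y) = 3 - (2 + y)*(3 + y) (c(y) = 3 - (2 + y)*(y + 3) = 3 - (2 + y)*(3 + y))
(0**2*p)*c(j(-2)) = (0**2*(9/5))*(-3 - (-30 - 2 + (-2)**2)**2 - 5*(-30 - 2 + (-2)**2)) = (0*(9/5))*(-3 - (-30 - 2 + 4)**2 - 5*(-30 - 2 + 4)) = 0*(-3 - 1*(-28)**2 - 5*(-28)) = 0*(-3 - 1*784 + 140) = 0*(-3 - 784 + 140) = 0*(-647) = 0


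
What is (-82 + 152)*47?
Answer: 3290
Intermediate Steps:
(-82 + 152)*47 = 70*47 = 3290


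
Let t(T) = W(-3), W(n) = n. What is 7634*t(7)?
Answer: -22902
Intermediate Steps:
t(T) = -3
7634*t(7) = 7634*(-3) = -22902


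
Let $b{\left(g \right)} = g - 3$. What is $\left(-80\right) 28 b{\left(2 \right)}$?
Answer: $2240$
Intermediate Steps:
$b{\left(g \right)} = -3 + g$ ($b{\left(g \right)} = g - 3 = -3 + g$)
$\left(-80\right) 28 b{\left(2 \right)} = \left(-80\right) 28 \left(-3 + 2\right) = \left(-2240\right) \left(-1\right) = 2240$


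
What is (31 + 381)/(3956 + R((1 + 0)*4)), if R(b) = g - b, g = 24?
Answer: 103/994 ≈ 0.10362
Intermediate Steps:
R(b) = 24 - b
(31 + 381)/(3956 + R((1 + 0)*4)) = (31 + 381)/(3956 + (24 - (1 + 0)*4)) = 412/(3956 + (24 - 4)) = 412/(3956 + 20) = 412/3976 = 412*(1/3976) = 103/994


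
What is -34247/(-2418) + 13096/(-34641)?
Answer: 384894733/27920646 ≈ 13.785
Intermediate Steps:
-34247/(-2418) + 13096/(-34641) = -34247*(-1/2418) + 13096*(-1/34641) = 34247/2418 - 13096/34641 = 384894733/27920646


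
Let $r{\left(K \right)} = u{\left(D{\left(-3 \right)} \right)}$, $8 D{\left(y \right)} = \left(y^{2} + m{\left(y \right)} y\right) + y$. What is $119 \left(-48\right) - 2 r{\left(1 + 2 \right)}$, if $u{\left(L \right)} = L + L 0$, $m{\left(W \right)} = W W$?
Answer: $- \frac{22827}{4} \approx -5706.8$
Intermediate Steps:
$m{\left(W \right)} = W^{2}$
$D{\left(y \right)} = \frac{y}{8} + \frac{y^{2}}{8} + \frac{y^{3}}{8}$ ($D{\left(y \right)} = \frac{\left(y^{2} + y^{2} y\right) + y}{8} = \frac{\left(y^{2} + y^{3}\right) + y}{8} = \frac{y + y^{2} + y^{3}}{8} = \frac{y}{8} + \frac{y^{2}}{8} + \frac{y^{3}}{8}$)
$u{\left(L \right)} = L$ ($u{\left(L \right)} = L + 0 = L$)
$r{\left(K \right)} = - \frac{21}{8}$ ($r{\left(K \right)} = \frac{1}{8} \left(-3\right) \left(1 - 3 + \left(-3\right)^{2}\right) = \frac{1}{8} \left(-3\right) \left(1 - 3 + 9\right) = \frac{1}{8} \left(-3\right) 7 = - \frac{21}{8}$)
$119 \left(-48\right) - 2 r{\left(1 + 2 \right)} = 119 \left(-48\right) - - \frac{21}{4} = -5712 + \frac{21}{4} = - \frac{22827}{4}$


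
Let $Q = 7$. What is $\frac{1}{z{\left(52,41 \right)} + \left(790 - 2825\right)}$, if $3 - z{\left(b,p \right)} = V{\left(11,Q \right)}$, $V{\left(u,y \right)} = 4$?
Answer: $- \frac{1}{2036} \approx -0.00049116$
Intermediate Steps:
$z{\left(b,p \right)} = -1$ ($z{\left(b,p \right)} = 3 - 4 = -1$)
$\frac{1}{z{\left(52,41 \right)} + \left(790 - 2825\right)} = \frac{1}{-1 + \left(790 - 2825\right)} = \frac{1}{-1 - 2035} = \frac{1}{-2036} = - \frac{1}{2036}$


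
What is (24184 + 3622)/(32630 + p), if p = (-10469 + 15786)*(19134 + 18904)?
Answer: 13903/101140338 ≈ 0.00013746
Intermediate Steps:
p = 202248046 (p = 5317*38038 = 202248046)
(24184 + 3622)/(32630 + p) = (24184 + 3622)/(32630 + 202248046) = 27806/202280676 = 27806*(1/202280676) = 13903/101140338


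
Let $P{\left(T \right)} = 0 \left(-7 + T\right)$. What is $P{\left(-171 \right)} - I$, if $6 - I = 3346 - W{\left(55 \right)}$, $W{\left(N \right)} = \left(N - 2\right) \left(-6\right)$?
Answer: $3658$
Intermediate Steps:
$P{\left(T \right)} = 0$
$W{\left(N \right)} = 12 - 6 N$ ($W{\left(N \right)} = \left(-2 + N\right) \left(-6\right) = 12 - 6 N$)
$I = -3658$ ($I = 6 - \left(3346 - \left(12 - 330\right)\right) = 6 - \left(3346 - -318\right) = 6 - \left(3346 + 318\right) = 6 - 3664 = -3658$)
$P{\left(-171 \right)} - I = 0 - -3658 = 0 + 3658 = 3658$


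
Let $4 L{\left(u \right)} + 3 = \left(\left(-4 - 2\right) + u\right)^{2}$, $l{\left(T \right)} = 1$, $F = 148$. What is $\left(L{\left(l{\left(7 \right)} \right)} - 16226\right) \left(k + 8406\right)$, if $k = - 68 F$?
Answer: $26893589$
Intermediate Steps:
$L{\left(u \right)} = - \frac{3}{4} + \frac{\left(-6 + u\right)^{2}}{4}$ ($L{\left(u \right)} = - \frac{3}{4} + \frac{\left(\left(-4 - 2\right) + u\right)^{2}}{4} = - \frac{3}{4} + \frac{\left(-6 + u\right)^{2}}{4}$)
$k = -10064$ ($k = \left(-68\right) 148 = -10064$)
$\left(L{\left(l{\left(7 \right)} \right)} - 16226\right) \left(k + 8406\right) = \left(\left(- \frac{3}{4} + \frac{\left(-6 + 1\right)^{2}}{4}\right) - 16226\right) \left(-10064 + 8406\right) = \left(\left(- \frac{3}{4} + \frac{\left(-5\right)^{2}}{4}\right) - 16226\right) \left(-1658\right) = \left(\left(- \frac{3}{4} + \frac{1}{4} \cdot 25\right) - 16226\right) \left(-1658\right) = \left(\left(- \frac{3}{4} + \frac{25}{4}\right) - 16226\right) \left(-1658\right) = \left(\frac{11}{2} - 16226\right) \left(-1658\right) = \left(- \frac{32441}{2}\right) \left(-1658\right) = 26893589$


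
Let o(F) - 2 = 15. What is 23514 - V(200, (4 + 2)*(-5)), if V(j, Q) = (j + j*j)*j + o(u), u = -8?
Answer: -8016503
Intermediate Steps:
o(F) = 17 (o(F) = 2 + 15 = 17)
V(j, Q) = 17 + j*(j + j²) (V(j, Q) = (j + j*j)*j + 17 = (j + j²)*j + 17 = j*(j + j²) + 17 = 17 + j*(j + j²))
23514 - V(200, (4 + 2)*(-5)) = 23514 - (17 + 200² + 200³) = 23514 - (17 + 40000 + 8000000) = 23514 - 1*8040017 = 23514 - 8040017 = -8016503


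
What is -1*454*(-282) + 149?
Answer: 128177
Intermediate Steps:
-1*454*(-282) + 149 = -454*(-282) + 149 = 128028 + 149 = 128177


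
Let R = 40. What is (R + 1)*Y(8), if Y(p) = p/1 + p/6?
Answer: 1148/3 ≈ 382.67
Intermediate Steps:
Y(p) = 7*p/6 (Y(p) = p*1 + p*(1/6) = p + p/6 = 7*p/6)
(R + 1)*Y(8) = (40 + 1)*((7/6)*8) = 41*(28/3) = 1148/3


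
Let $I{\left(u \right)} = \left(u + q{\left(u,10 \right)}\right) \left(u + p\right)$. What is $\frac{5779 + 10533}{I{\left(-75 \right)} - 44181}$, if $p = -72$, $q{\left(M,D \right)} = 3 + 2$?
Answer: $- \frac{16312}{33891} \approx -0.48131$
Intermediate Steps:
$q{\left(M,D \right)} = 5$
$I{\left(u \right)} = \left(-72 + u\right) \left(5 + u\right)$ ($I{\left(u \right)} = \left(u + 5\right) \left(u - 72\right) = \left(5 + u\right) \left(-72 + u\right) = \left(-72 + u\right) \left(5 + u\right)$)
$\frac{5779 + 10533}{I{\left(-75 \right)} - 44181} = \frac{5779 + 10533}{\left(-360 + \left(-75\right)^{2} - -5025\right) - 44181} = \frac{16312}{\left(-360 + 5625 + 5025\right) - 44181} = \frac{16312}{10290 - 44181} = \frac{16312}{-33891} = 16312 \left(- \frac{1}{33891}\right) = - \frac{16312}{33891}$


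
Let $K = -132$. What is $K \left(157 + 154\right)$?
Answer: $-41052$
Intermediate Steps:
$K \left(157 + 154\right) = - 132 \left(157 + 154\right) = \left(-132\right) 311 = -41052$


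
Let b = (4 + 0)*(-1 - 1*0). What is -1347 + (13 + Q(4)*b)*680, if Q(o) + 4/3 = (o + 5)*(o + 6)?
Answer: -701041/3 ≈ -2.3368e+5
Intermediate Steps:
Q(o) = -4/3 + (5 + o)*(6 + o) (Q(o) = -4/3 + (o + 5)*(o + 6) = -4/3 + (5 + o)*(6 + o))
b = -4 (b = 4*(-1 + 0) = 4*(-1) = -4)
-1347 + (13 + Q(4)*b)*680 = -1347 + (13 + (86/3 + 4**2 + 11*4)*(-4))*680 = -1347 + (13 + (86/3 + 16 + 44)*(-4))*680 = -1347 + (13 + (266/3)*(-4))*680 = -1347 + (13 - 1064/3)*680 = -1347 - 1025/3*680 = -1347 - 697000/3 = -701041/3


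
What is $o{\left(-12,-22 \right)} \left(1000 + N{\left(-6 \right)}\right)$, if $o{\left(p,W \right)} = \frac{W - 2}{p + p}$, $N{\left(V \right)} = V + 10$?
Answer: $1004$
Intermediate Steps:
$N{\left(V \right)} = 10 + V$
$o{\left(p,W \right)} = \frac{-2 + W}{2 p}$
$o{\left(-12,-22 \right)} \left(1000 + N{\left(-6 \right)}\right) = \frac{-2 - 22}{2 \left(-12\right)} \left(1000 + \left(10 - 6\right)\right) = \frac{1}{2} \left(- \frac{1}{12}\right) \left(-24\right) \left(1000 + 4\right) = 1 \cdot 1004 = 1004$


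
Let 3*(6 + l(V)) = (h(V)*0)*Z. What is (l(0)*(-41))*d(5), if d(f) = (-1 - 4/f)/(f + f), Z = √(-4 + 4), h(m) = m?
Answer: -1107/25 ≈ -44.280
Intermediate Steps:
Z = 0 (Z = √0 = 0)
l(V) = -6 (l(V) = -6 + ((V*0)*0)/3 = -6 + (0*0)/3 = -6 + (⅓)*0 = -6 + 0 = -6)
d(f) = (-1 - 4/f)/(2*f) (d(f) = (-1 - 4/f)/((2*f)) = (-1 - 4/f)*(1/(2*f)) = (-1 - 4/f)/(2*f))
(l(0)*(-41))*d(5) = (-6*(-41))*((½)*(-4 - 1*5)/5²) = 246*((½)*(1/25)*(-4 - 5)) = 246*((½)*(1/25)*(-9)) = 246*(-9/50) = -1107/25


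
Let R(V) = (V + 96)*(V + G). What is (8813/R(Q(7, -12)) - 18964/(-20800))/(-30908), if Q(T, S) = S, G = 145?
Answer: -3528359/64127918400 ≈ -5.5021e-5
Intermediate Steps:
R(V) = (96 + V)*(145 + V) (R(V) = (V + 96)*(V + 145) = (96 + V)*(145 + V))
(8813/R(Q(7, -12)) - 18964/(-20800))/(-30908) = (8813/(13920 + (-12)² + 241*(-12)) - 18964/(-20800))/(-30908) = (8813/(13920 + 144 - 2892) - 18964*(-1/20800))*(-1/30908) = (8813/11172 + 4741/5200)*(-1/30908) = (8813*(1/11172) + 4741/5200)*(-1/30908) = (1259/1596 + 4741/5200)*(-1/30908) = (3528359/2074800)*(-1/30908) = -3528359/64127918400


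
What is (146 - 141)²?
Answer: 25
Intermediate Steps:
(146 - 141)² = 5² = 25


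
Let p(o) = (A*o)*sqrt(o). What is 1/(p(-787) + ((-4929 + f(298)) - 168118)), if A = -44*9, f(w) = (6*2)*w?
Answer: -169471/76467645104689 - 311652*I*sqrt(787)/76467645104689 ≈ -2.2162e-9 - 1.1434e-7*I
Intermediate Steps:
f(w) = 12*w
A = -396
p(o) = -396*o**(3/2) (p(o) = (-396*o)*sqrt(o) = -396*o**(3/2))
1/(p(-787) + ((-4929 + f(298)) - 168118)) = 1/(-(-311652)*I*sqrt(787) + ((-4929 + 12*298) - 168118)) = 1/(-(-311652)*I*sqrt(787) + ((-4929 + 3576) - 168118)) = 1/(311652*I*sqrt(787) + (-1353 - 168118)) = 1/(311652*I*sqrt(787) - 169471) = 1/(-169471 + 311652*I*sqrt(787))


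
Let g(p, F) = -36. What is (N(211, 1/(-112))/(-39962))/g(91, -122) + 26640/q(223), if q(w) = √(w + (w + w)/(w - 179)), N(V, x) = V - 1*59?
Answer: 19/179829 + 26640*√112838/5129 ≈ 1744.7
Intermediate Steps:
N(V, x) = -59 + V (N(V, x) = V - 59 = -59 + V)
q(w) = √(w + 2*w/(-179 + w)) (q(w) = √(w + (2*w)/(-179 + w)) = √(w + 2*w/(-179 + w)))
(N(211, 1/(-112))/(-39962))/g(91, -122) + 26640/q(223) = ((-59 + 211)/(-39962))/(-36) + 26640/(√(223*(-177 + 223)/(-179 + 223))) = (152*(-1/39962))*(-1/36) + 26640/(√(223*46/44)) = -76/19981*(-1/36) + 26640/(√(223*(1/44)*46)) = 19/179829 + 26640/(√(5129/22)) = 19/179829 + 26640/((√112838/22)) = 19/179829 + 26640*(√112838/5129) = 19/179829 + 26640*√112838/5129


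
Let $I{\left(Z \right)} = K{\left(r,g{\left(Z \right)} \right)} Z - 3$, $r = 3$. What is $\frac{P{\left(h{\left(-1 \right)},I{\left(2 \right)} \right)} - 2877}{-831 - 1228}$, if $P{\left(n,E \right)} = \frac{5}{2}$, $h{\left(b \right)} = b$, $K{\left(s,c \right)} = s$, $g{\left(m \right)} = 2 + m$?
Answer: $\frac{5749}{4118} \approx 1.3961$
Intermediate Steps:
$I{\left(Z \right)} = -3 + 3 Z$ ($I{\left(Z \right)} = 3 Z - 3 = -3 + 3 Z$)
$P{\left(n,E \right)} = \frac{5}{2}$ ($P{\left(n,E \right)} = 5 \cdot \frac{1}{2} = \frac{5}{2}$)
$\frac{P{\left(h{\left(-1 \right)},I{\left(2 \right)} \right)} - 2877}{-831 - 1228} = \frac{\frac{5}{2} - 2877}{-831 - 1228} = - \frac{5749}{2 \left(-2059\right)} = \left(- \frac{5749}{2}\right) \left(- \frac{1}{2059}\right) = \frac{5749}{4118}$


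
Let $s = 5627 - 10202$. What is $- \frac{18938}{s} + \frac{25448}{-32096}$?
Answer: $\frac{61426181}{18354900} \approx 3.3466$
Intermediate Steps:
$s = -4575$
$- \frac{18938}{s} + \frac{25448}{-32096} = - \frac{18938}{-4575} + \frac{25448}{-32096} = \left(-18938\right) \left(- \frac{1}{4575}\right) + 25448 \left(- \frac{1}{32096}\right) = \frac{18938}{4575} - \frac{3181}{4012} = \frac{61426181}{18354900}$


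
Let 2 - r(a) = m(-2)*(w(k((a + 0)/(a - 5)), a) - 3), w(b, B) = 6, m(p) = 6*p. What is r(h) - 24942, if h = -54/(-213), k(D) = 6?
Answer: -24904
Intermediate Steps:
h = 18/71 (h = -54*(-1/213) = 18/71 ≈ 0.25352)
r(a) = 38 (r(a) = 2 - 6*(-2)*(6 - 3) = 2 - (-12)*3 = 2 - 1*(-36) = 2 + 36 = 38)
r(h) - 24942 = 38 - 24942 = -24904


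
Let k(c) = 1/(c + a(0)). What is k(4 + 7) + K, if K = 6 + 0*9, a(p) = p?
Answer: 67/11 ≈ 6.0909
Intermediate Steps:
k(c) = 1/c (k(c) = 1/(c + 0) = 1/c)
K = 6 (K = 6 + 0 = 6)
k(4 + 7) + K = 1/(4 + 7) + 6 = 1/11 + 6 = 67/11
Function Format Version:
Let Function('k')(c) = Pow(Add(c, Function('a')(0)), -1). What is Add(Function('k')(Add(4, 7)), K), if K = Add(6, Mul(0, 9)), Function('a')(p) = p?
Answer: Rational(67, 11) ≈ 6.0909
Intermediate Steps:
Function('k')(c) = Pow(c, -1) (Function('k')(c) = Pow(Add(c, 0), -1) = Pow(c, -1))
K = 6 (K = Add(6, 0) = 6)
Add(Function('k')(Add(4, 7)), K) = Add(Pow(Add(4, 7), -1), 6) = Add(Pow(11, -1), 6) = Add(Rational(1, 11), 6) = Rational(67, 11)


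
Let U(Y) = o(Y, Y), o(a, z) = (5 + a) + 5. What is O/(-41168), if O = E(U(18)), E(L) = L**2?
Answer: -49/2573 ≈ -0.019044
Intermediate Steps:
o(a, z) = 10 + a
U(Y) = 10 + Y
O = 784 (O = (10 + 18)**2 = 28**2 = 784)
O/(-41168) = 784/(-41168) = 784*(-1/41168) = -49/2573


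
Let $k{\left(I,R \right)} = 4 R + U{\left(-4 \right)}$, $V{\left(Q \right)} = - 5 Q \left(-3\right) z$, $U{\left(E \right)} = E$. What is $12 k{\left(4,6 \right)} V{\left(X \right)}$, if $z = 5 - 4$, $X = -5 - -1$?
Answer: $-14400$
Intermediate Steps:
$X = -4$ ($X = -5 + 1 = -4$)
$z = 1$ ($z = 5 - 4 = 1$)
$V{\left(Q \right)} = 15 Q$ ($V{\left(Q \right)} = - 5 Q \left(-3\right) 1 = - 5 \left(- 3 Q\right) 1 = 15 Q 1 = 15 Q$)
$k{\left(I,R \right)} = -4 + 4 R$ ($k{\left(I,R \right)} = 4 R - 4 = -4 + 4 R$)
$12 k{\left(4,6 \right)} V{\left(X \right)} = 12 \left(-4 + 4 \cdot 6\right) 15 \left(-4\right) = 12 \left(-4 + 24\right) \left(-60\right) = 12 \cdot 20 \left(-60\right) = 240 \left(-60\right) = -14400$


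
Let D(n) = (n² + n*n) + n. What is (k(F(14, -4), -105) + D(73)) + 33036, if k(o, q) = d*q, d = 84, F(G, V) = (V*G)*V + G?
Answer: 34947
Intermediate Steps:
D(n) = n + 2*n² (D(n) = (n² + n²) + n = 2*n² + n = n + 2*n²)
F(G, V) = G + G*V² (F(G, V) = (G*V)*V + G = G*V² + G = G + G*V²)
k(o, q) = 84*q
(k(F(14, -4), -105) + D(73)) + 33036 = (84*(-105) + 73*(1 + 2*73)) + 33036 = (-8820 + 73*(1 + 146)) + 33036 = (-8820 + 73*147) + 33036 = (-8820 + 10731) + 33036 = 1911 + 33036 = 34947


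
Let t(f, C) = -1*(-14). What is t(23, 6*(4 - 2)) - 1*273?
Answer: -259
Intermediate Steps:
t(f, C) = 14
t(23, 6*(4 - 2)) - 1*273 = 14 - 1*273 = 14 - 273 = -259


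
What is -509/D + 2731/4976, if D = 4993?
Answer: 11103099/24845168 ≈ 0.44689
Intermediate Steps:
-509/D + 2731/4976 = -509/4993 + 2731/4976 = 11103099/24845168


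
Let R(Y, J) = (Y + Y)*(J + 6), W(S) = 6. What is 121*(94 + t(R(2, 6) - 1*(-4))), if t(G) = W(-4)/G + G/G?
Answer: 299233/26 ≈ 11509.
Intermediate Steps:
R(Y, J) = 2*Y*(6 + J) (R(Y, J) = (2*Y)*(6 + J) = 2*Y*(6 + J))
t(G) = 1 + 6/G (t(G) = 6/G + G/G = 6/G + 1 = 1 + 6/G)
121*(94 + t(R(2, 6) - 1*(-4))) = 121*(94 + (6 + (2*2*(6 + 6) - 1*(-4)))/(2*2*(6 + 6) - 1*(-4))) = 121*(94 + (6 + (2*2*12 + 4))/(2*2*12 + 4)) = 121*(94 + (6 + (48 + 4))/(48 + 4)) = 121*(94 + (6 + 52)/52) = 121*(94 + (1/52)*58) = 121*(94 + 29/26) = 121*(2473/26) = 299233/26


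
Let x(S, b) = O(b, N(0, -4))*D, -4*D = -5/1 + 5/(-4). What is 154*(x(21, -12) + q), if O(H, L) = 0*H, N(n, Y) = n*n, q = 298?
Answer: 45892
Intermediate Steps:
N(n, Y) = n²
O(H, L) = 0
D = 25/16 (D = -(-5/1 + 5/(-4))/4 = -(-5*1 + 5*(-¼))/4 = -(-5 - 5/4)/4 = -¼*(-25/4) = 25/16 ≈ 1.5625)
x(S, b) = 0 (x(S, b) = 0*(25/16) = 0)
154*(x(21, -12) + q) = 154*(0 + 298) = 154*298 = 45892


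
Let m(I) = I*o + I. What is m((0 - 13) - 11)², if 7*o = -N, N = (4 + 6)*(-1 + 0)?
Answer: 166464/49 ≈ 3397.2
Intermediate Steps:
N = -10 (N = 10*(-1) = -10)
o = 10/7 (o = (-1*(-10))/7 = (⅐)*10 = 10/7 ≈ 1.4286)
m(I) = 17*I/7 (m(I) = I*(10/7) + I = 10*I/7 + I = 17*I/7)
m((0 - 13) - 11)² = (17*((0 - 13) - 11)/7)² = (17*(-13 - 11)/7)² = ((17/7)*(-24))² = (-408/7)² = 166464/49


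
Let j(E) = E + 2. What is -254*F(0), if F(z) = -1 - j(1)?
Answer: 1016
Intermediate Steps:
j(E) = 2 + E
F(z) = -4 (F(z) = -1 - (2 + 1) = -1 - 1*3 = -1 - 3 = -4)
-254*F(0) = -254*(-4) = 1016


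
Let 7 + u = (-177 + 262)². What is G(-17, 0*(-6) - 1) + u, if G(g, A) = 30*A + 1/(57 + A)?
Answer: 402529/56 ≈ 7188.0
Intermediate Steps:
u = 7218 (u = -7 + (-177 + 262)² = -7 + 85² = -7 + 7225 = 7218)
G(g, A) = 1/(57 + A) + 30*A
G(-17, 0*(-6) - 1) + u = (1 + 30*(0*(-6) - 1)² + 1710*(0*(-6) - 1))/(57 + (0*(-6) - 1)) + 7218 = (1 + 30*(0 - 1)² + 1710*(0 - 1))/(57 + (0 - 1)) + 7218 = (1 + 30*(-1)² + 1710*(-1))/(57 - 1) + 7218 = (1 + 30*1 - 1710)/56 + 7218 = (1 + 30 - 1710)/56 + 7218 = (1/56)*(-1679) + 7218 = -1679/56 + 7218 = 402529/56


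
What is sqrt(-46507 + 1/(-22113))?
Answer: 2*I*sqrt(70188934179)/2457 ≈ 215.65*I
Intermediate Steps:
sqrt(-46507 + 1/(-22113)) = sqrt(-46507 - 1/22113) = sqrt(-1028409292/22113) = 2*I*sqrt(70188934179)/2457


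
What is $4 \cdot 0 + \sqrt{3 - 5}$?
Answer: $i \sqrt{2} \approx 1.4142 i$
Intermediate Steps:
$4 \cdot 0 + \sqrt{3 - 5} = 0 + \sqrt{-2} = 0 + i \sqrt{2} = i \sqrt{2}$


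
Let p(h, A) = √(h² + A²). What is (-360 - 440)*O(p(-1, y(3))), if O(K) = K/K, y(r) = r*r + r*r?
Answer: -800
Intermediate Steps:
y(r) = 2*r² (y(r) = r² + r² = 2*r²)
p(h, A) = √(A² + h²)
O(K) = 1
(-360 - 440)*O(p(-1, y(3))) = (-360 - 440)*1 = -800*1 = -800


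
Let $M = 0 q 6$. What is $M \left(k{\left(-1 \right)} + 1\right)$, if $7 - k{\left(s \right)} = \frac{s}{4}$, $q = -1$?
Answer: $0$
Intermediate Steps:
$k{\left(s \right)} = 7 - \frac{s}{4}$
$M = 0$ ($M = 0 \left(-1\right) 6 = 0 \cdot 6 = 0$)
$M \left(k{\left(-1 \right)} + 1\right) = 0 \left(\left(7 - - \frac{1}{4}\right) + 1\right) = 0 \left(\left(7 + \frac{1}{4}\right) + 1\right) = 0 \left(\frac{29}{4} + 1\right) = 0 \cdot \frac{33}{4} = 0$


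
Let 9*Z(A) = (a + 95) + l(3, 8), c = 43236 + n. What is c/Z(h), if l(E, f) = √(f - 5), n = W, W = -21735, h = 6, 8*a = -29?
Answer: 1131640632/534169 - 12384576*√3/534169 ≈ 2078.4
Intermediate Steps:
a = -29/8 (a = (⅛)*(-29) = -29/8 ≈ -3.6250)
n = -21735
c = 21501 (c = 43236 - 21735 = 21501)
l(E, f) = √(-5 + f)
Z(A) = 731/72 + √3/9 (Z(A) = ((-29/8 + 95) + √(-5 + 8))/9 = (731/8 + √3)/9 = 731/72 + √3/9)
c/Z(h) = 21501/(731/72 + √3/9)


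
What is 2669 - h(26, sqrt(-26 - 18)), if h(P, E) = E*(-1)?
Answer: 2669 + 2*I*sqrt(11) ≈ 2669.0 + 6.6332*I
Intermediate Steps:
h(P, E) = -E
2669 - h(26, sqrt(-26 - 18)) = 2669 - (-1)*sqrt(-26 - 18) = 2669 - (-1)*sqrt(-44) = 2669 - (-1)*2*I*sqrt(11) = 2669 - (-2)*I*sqrt(11) = 2669 + 2*I*sqrt(11)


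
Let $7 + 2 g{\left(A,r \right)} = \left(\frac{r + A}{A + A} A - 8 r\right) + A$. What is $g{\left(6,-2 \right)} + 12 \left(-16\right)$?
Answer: $- \frac{367}{2} \approx -183.5$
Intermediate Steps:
$g{\left(A,r \right)} = - \frac{7}{2} - \frac{15 r}{4} + \frac{3 A}{4}$ ($g{\left(A,r \right)} = - \frac{7}{2} + \frac{\left(\frac{r + A}{A + A} A - 8 r\right) + A}{2} = - \frac{7}{2} + \frac{\left(\frac{A + r}{2 A} A - 8 r\right) + A}{2} = - \frac{7}{2} + \frac{\left(\left(\frac{A}{2} + \frac{r}{2}\right) - 8 r\right) + A}{2} = - \frac{7}{2} + \frac{\left(\frac{A}{2} - \frac{15 r}{2}\right) + A}{2} = - \frac{7}{2} + \frac{- \frac{15 r}{2} + \frac{3 A}{2}}{2} = - \frac{7}{2} + \left(- \frac{15 r}{4} + \frac{3 A}{4}\right) = - \frac{7}{2} - \frac{15 r}{4} + \frac{3 A}{4}$)
$g{\left(6,-2 \right)} + 12 \left(-16\right) = \left(- \frac{7}{2} - - \frac{15}{2} + \frac{3}{4} \cdot 6\right) + 12 \left(-16\right) = \left(- \frac{7}{2} + \frac{15}{2} + \frac{9}{2}\right) - 192 = \frac{17}{2} - 192 = - \frac{367}{2}$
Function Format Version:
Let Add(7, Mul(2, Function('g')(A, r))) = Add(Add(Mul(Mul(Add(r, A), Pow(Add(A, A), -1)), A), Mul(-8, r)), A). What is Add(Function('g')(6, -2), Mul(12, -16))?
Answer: Rational(-367, 2) ≈ -183.50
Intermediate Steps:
Function('g')(A, r) = Add(Rational(-7, 2), Mul(Rational(-15, 4), r), Mul(Rational(3, 4), A)) (Function('g')(A, r) = Add(Rational(-7, 2), Mul(Rational(1, 2), Add(Add(Mul(Mul(Add(r, A), Pow(Add(A, A), -1)), A), Mul(-8, r)), A))) = Add(Rational(-7, 2), Mul(Rational(1, 2), Add(Add(Mul(Mul(Add(A, r), Pow(Mul(2, A), -1)), A), Mul(-8, r)), A))) = Add(Rational(-7, 2), Mul(Rational(1, 2), Add(Add(Mul(Mul(Add(A, r), Mul(Rational(1, 2), Pow(A, -1))), A), Mul(-8, r)), A))) = Add(Rational(-7, 2), Mul(Rational(1, 2), Add(Add(Mul(Mul(Rational(1, 2), Pow(A, -1), Add(A, r)), A), Mul(-8, r)), A))) = Add(Rational(-7, 2), Mul(Rational(1, 2), Add(Add(Add(Mul(Rational(1, 2), A), Mul(Rational(1, 2), r)), Mul(-8, r)), A))) = Add(Rational(-7, 2), Mul(Rational(1, 2), Add(Add(Mul(Rational(1, 2), A), Mul(Rational(-15, 2), r)), A))) = Add(Rational(-7, 2), Mul(Rational(1, 2), Add(Mul(Rational(-15, 2), r), Mul(Rational(3, 2), A)))) = Add(Rational(-7, 2), Add(Mul(Rational(-15, 4), r), Mul(Rational(3, 4), A))) = Add(Rational(-7, 2), Mul(Rational(-15, 4), r), Mul(Rational(3, 4), A)))
Add(Function('g')(6, -2), Mul(12, -16)) = Add(Add(Rational(-7, 2), Mul(Rational(-15, 4), -2), Mul(Rational(3, 4), 6)), Mul(12, -16)) = Add(Add(Rational(-7, 2), Rational(15, 2), Rational(9, 2)), -192) = Add(Rational(17, 2), -192) = Rational(-367, 2)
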